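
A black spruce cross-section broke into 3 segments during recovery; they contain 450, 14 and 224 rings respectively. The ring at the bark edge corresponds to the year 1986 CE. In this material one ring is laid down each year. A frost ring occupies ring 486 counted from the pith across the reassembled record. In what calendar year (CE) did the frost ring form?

1784 CE

Total rings = 450 + 14 + 224 = 688.
688 − 486 = 202 rings lie beyond the frost ring toward the bark edge.
1986 − 202 = 1784 CE.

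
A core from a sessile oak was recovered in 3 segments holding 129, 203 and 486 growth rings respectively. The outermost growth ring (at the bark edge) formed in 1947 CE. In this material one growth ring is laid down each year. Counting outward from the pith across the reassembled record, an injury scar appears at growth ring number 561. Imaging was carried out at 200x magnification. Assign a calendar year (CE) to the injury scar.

Total growth rings = 129 + 203 + 486 = 818.
The injury scar sits at growth ring 561 from the pith, so 818 − 561 = 257 growth rings formed after it.
1947 − 257 = 1690 CE.

1690 CE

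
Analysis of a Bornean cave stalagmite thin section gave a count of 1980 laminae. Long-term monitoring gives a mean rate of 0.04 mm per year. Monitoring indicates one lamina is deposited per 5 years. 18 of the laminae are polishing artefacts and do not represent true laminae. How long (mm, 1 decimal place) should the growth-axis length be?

Correcting the raw count gives 1980 − 18 = 1962 true laminae.
1962 laminae at 5 years each span 1962 × 5 = 9810 years.
Length ≈ 0.04 × 9810 = 392.4 mm.

392.4 mm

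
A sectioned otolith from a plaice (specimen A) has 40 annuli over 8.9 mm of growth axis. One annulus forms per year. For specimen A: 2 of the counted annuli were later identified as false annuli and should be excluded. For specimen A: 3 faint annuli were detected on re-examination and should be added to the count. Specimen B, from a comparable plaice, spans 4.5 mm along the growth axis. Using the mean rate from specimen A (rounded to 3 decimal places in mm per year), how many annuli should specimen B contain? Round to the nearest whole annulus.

Specimen A: after corrections the count is 40 − 2 + 3 = 41 annuli.
A: 8.9 mm over 41 years gives 8.9 / 41 ≈ 0.217 mm/year.
Specimen B: 4.5 mm / 0.217 mm per year = 20.74 years ≈ 21 annuli.

21 annuli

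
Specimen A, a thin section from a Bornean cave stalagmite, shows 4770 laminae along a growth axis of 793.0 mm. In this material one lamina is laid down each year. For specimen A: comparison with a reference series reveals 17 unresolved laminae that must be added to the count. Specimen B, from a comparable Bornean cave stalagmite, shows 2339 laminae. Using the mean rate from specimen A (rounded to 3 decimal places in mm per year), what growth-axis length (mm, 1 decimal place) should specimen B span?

388.3 mm

Specimen A: correcting the raw count gives 4770 + 17 = 4787 true laminae.
A: Extension rate ≈ 793.0 / 4787 = 0.166 mm/yr.
B's length ≈ 0.166 × 2339 = 388.3 mm.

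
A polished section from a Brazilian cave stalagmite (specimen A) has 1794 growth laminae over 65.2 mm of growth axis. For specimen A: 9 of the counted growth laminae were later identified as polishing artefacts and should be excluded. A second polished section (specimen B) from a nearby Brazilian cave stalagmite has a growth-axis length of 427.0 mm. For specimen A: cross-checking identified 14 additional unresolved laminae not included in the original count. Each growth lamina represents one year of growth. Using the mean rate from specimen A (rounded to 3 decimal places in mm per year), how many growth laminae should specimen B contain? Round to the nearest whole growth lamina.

Specimen A: true growth lamina count = 1794 − 9 + 14 = 1799.
A: Mean rate = 65.2 mm / 1799 years ≈ 0.036 mm/year.
Specimen B: 427.0 mm / 0.036 mm per year = 11861.11 years ≈ 11861 growth laminae.

11861 growth laminae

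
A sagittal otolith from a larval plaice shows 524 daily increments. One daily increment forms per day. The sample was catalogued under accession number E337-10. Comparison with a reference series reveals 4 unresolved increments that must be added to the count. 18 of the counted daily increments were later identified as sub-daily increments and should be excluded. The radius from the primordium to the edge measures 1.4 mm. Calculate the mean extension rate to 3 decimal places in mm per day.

0.003 mm per day

Correcting the raw count gives 524 − 18 + 4 = 510 true daily increments.
1.4 mm over 510 days gives 1.4 / 510 ≈ 0.003 mm per day.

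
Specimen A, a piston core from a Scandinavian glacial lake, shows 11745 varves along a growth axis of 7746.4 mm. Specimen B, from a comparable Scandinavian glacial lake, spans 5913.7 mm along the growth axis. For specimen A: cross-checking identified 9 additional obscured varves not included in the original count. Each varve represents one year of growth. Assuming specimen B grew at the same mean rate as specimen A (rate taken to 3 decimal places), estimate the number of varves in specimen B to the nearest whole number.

8974 varves

Specimen A: true varve count = 11745 + 9 = 11754.
A: Mean rate = 7746.4 mm / 11754 years ≈ 0.659 mm/yr.
Specimen B: 5913.7 mm / 0.659 mm per year = 8973.75 years ≈ 8974 varves.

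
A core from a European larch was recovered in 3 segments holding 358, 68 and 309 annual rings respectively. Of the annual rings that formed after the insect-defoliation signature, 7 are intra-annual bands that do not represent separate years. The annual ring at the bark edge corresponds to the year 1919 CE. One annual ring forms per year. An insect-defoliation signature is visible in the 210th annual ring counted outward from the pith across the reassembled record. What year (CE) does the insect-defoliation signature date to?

1401 CE

Total annual rings = 358 + 68 + 309 = 735.
735 − 210 = 525 annual rings lie beyond the insect-defoliation signature toward the bark edge.
Excluding 7 false annual rings: 525 − 7 = 518.
1919 − 518 = 1401 CE.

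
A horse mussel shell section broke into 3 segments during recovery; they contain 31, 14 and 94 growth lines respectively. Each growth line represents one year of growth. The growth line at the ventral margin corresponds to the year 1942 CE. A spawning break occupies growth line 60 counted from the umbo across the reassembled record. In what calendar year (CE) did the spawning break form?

Total growth lines = 31 + 14 + 94 = 139.
Between growth line 60 and the ventral margin there are 139 − 60 = 79 growth lines.
Counting back 79 years from 1942 CE places the spawning break in 1942 − 79 = 1863 CE.

1863 CE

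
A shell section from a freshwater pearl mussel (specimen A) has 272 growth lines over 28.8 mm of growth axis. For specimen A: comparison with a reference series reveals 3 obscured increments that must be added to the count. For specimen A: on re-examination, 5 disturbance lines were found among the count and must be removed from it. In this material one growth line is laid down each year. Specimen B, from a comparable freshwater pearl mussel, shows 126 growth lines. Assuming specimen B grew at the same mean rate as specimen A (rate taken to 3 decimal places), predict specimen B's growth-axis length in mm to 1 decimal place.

13.5 mm

Specimen A: adjusted count: 272 − 5 + 3 = 270 growth lines.
A: Extension rate ≈ 28.8 / 270 = 0.107 mm/yr.
For B, 0.107 mm/year × 126 years = 13.5 mm.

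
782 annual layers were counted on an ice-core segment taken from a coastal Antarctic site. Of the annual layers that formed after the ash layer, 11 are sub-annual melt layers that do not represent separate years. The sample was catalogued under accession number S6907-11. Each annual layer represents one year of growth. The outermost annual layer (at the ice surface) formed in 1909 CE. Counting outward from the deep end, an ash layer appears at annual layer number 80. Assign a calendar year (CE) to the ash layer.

1218 CE

Between annual layer 80 and the ice surface there are 782 − 80 = 702 annual layers.
Excluding 11 false annual layers: 702 − 11 = 691.
The annual layer at the ice surface is 1909 CE, so the ash layer dates to 1909 − 691 = 1218 CE.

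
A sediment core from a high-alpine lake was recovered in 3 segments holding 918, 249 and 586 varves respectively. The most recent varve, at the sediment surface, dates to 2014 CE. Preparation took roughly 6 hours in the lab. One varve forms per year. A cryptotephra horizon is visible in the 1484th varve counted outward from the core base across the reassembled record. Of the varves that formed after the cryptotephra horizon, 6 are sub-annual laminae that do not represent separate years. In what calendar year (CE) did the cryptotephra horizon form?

1751 CE

Total varves = 918 + 249 + 586 = 1753.
The cryptotephra horizon sits at varve 1484 from the core base, so 1753 − 1484 = 269 varves formed after it.
Removing the 6 false varves leaves 269 − 6 = 263 true varves beyond the cryptotephra horizon.
The varve at the sediment surface is 2014 CE, so the cryptotephra horizon dates to 2014 − 263 = 1751 CE.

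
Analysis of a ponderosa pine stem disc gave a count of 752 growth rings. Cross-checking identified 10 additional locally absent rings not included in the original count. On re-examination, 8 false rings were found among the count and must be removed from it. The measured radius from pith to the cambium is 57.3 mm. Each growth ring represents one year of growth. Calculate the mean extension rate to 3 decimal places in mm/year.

0.076 mm/year

Correcting the raw count gives 752 − 8 + 10 = 754 true growth rings.
57.3 mm over 754 years gives 57.3 / 754 ≈ 0.076 mm/year.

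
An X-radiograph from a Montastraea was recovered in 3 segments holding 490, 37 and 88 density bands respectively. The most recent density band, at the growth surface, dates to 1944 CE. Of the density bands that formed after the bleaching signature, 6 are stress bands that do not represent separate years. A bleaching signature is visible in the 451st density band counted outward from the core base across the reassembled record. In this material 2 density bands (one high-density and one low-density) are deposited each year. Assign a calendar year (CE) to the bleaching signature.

1865 CE

Total density bands = 490 + 37 + 88 = 615.
Between density band 451 and the growth surface there are 615 − 451 = 164 density bands.
164 − 6 false = 158 true density bands after the bleaching signature.
Dividing by 2 density bands per year: 158 / 2 = 79 years.
The density band at the growth surface is 1944 CE, so the bleaching signature dates to 1944 − 79 = 1865 CE.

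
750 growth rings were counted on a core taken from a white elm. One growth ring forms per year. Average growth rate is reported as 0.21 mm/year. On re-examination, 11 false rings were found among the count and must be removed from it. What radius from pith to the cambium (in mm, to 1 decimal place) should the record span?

155.2 mm

True growth ring count = 750 − 11 = 739.
Predicted length = 0.21 mm/year × 739 years = 155.2 mm.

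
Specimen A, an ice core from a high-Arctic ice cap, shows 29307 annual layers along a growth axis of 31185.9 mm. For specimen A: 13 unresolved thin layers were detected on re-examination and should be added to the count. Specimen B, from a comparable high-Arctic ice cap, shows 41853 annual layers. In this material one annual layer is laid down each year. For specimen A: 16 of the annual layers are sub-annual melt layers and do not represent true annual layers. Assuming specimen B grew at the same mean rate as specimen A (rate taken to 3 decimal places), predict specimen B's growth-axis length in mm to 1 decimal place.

Specimen A: after corrections the count is 29307 − 16 + 13 = 29304 annual layers.
A: Mean rate = 31185.9 mm / 29304 years ≈ 1.064 mm/yr.
B's length ≈ 1.064 × 41853 = 44531.6 mm.

44531.6 mm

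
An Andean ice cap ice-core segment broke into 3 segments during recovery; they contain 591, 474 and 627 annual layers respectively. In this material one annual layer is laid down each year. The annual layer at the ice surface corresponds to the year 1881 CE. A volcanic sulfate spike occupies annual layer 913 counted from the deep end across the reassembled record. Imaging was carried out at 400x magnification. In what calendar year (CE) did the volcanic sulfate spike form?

1102 CE

Total annual layers = 591 + 474 + 627 = 1692.
1692 − 913 = 779 annual layers lie beyond the volcanic sulfate spike toward the ice surface.
1881 − 779 = 1102 CE.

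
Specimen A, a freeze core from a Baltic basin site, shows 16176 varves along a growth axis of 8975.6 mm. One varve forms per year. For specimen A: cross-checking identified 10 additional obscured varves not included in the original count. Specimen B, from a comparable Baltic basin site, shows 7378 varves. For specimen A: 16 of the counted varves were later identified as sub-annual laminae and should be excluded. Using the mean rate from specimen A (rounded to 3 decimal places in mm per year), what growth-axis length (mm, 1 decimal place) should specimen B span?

Specimen A: adjusted count: 16176 − 16 + 10 = 16170 varves.
A: Extension rate ≈ 8975.6 / 16170 = 0.555 mm/yr.
For B, 0.555 mm/year × 7378 years = 4094.8 mm.

4094.8 mm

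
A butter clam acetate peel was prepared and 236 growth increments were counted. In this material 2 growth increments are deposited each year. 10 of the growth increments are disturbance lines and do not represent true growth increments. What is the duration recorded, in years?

Correcting the raw count gives 236 − 10 = 226 true growth increments.
226 growth increments at 2 per year is 226 / 2 = 113 years.

113 years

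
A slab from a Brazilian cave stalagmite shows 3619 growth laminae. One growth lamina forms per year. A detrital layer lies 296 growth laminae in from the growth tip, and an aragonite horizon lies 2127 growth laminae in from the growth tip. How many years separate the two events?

Separation: 2127 − 296 = 1831 growth laminae.
That is 1831 years at one growth lamina per year.

1831 years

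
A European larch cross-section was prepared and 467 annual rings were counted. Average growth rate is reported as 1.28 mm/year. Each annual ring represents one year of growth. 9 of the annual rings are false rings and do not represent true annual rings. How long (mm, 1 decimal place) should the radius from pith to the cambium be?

Correcting the raw count gives 467 − 9 = 458 true annual rings.
Length ≈ 1.28 × 458 = 586.2 mm.

586.2 mm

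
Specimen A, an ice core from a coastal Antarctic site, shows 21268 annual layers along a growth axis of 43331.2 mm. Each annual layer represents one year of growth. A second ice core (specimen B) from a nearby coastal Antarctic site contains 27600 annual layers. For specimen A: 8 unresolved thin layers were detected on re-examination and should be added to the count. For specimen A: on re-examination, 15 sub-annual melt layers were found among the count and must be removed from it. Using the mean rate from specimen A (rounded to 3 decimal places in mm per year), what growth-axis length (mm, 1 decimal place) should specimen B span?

Specimen A: adjusted count: 21268 − 15 + 8 = 21261 annual layers.
A: 43331.2 mm over 21261 years gives 43331.2 / 21261 ≈ 2.038 mm/year.
B's length ≈ 2.038 × 27600 = 56248.8 mm.

56248.8 mm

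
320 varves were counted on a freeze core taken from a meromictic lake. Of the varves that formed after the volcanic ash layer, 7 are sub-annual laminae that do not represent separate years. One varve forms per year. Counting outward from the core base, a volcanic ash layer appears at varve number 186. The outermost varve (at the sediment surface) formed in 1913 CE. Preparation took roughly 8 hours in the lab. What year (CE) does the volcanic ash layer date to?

1786 CE

Between varve 186 and the sediment surface there are 320 − 186 = 134 varves.
Excluding 7 false varves: 134 − 7 = 127.
Counting back 127 years from 1913 CE places the volcanic ash layer in 1913 − 127 = 1786 CE.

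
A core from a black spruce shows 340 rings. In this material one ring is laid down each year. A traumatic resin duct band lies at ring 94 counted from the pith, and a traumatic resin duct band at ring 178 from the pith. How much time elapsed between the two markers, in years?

84 years

Separation: 178 − 94 = 84 rings.
At one ring per year, 84 years elapsed between them.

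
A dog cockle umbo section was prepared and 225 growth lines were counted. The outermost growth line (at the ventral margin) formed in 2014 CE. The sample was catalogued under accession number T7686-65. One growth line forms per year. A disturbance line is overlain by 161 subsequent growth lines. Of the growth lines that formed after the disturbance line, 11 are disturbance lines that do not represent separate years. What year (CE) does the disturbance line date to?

1864 CE

161 growth lines post-date the disturbance line.
Excluding 11 false growth lines: 161 − 11 = 150.
2014 − 150 = 1864 CE.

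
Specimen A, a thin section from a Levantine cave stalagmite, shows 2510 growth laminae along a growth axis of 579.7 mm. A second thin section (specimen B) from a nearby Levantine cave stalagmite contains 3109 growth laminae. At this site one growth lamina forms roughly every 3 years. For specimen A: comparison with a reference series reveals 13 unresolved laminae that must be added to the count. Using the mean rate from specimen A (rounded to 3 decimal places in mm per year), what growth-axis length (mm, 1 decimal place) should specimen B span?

718.2 mm

Specimen A: correcting the raw count gives 2510 + 13 = 2523 true growth laminae.
Specimen A: 2523 growth laminae at 3 years each span 2523 × 3 = 7569 years.
A: Extension rate ≈ 579.7 / 7569 = 0.077 mm/year.
Specimen B: 3109 growth laminae at 3 years each span 3109 × 3 = 9327 years. B's length ≈ 0.077 × 9327 = 718.2 mm.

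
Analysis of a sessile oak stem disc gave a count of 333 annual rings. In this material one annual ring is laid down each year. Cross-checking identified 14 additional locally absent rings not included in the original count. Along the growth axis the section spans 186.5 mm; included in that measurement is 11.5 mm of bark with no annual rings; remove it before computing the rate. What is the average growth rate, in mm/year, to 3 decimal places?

0.504 mm/year

True annual ring count = 333 + 14 = 347.
Net length = 186.5 − 11.5 = 175.0 mm.
175.0 mm over 347 years gives 175.0 / 347 ≈ 0.504 mm/year.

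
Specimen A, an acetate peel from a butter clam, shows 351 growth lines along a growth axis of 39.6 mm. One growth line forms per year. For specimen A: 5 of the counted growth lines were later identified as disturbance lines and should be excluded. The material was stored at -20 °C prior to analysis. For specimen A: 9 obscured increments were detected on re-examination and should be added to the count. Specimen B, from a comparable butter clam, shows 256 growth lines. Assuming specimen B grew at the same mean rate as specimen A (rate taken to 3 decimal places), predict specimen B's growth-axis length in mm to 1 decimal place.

28.7 mm

Specimen A: true growth line count = 351 − 5 + 9 = 355.
A: Mean rate = 39.6 mm / 355 years ≈ 0.112 mm/yr.
B's length ≈ 0.112 × 256 = 28.7 mm.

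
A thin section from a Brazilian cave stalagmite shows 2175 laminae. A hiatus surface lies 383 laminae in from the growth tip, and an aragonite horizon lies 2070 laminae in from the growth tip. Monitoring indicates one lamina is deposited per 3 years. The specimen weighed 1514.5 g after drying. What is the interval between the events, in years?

Separation: 2070 − 383 = 1687 laminae.
1687 laminae at 3 years each span 1687 × 3 = 5061 years.

5061 yr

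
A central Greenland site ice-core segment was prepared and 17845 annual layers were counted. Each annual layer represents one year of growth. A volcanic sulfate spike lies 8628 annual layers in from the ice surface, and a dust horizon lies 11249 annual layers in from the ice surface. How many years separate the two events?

2621 years

The two markers are separated by 11249 − 8628 = 2621 annual layers.
One annual layer per year makes the interval 2621 years.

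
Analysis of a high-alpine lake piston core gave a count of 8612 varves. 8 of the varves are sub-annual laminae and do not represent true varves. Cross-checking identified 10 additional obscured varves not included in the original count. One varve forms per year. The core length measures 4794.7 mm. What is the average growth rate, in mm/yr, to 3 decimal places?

After corrections the count is 8612 − 8 + 10 = 8614 varves.
Extension rate ≈ 4794.7 / 8614 = 0.557 mm/yr.

0.557 mm/yr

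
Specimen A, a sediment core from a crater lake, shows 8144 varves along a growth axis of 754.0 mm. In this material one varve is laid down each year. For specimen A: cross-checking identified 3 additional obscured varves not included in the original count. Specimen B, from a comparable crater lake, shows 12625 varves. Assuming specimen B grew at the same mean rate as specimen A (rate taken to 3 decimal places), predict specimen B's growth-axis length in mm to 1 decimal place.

Specimen A: correcting the raw count gives 8144 + 3 = 8147 true varves.
A: Extension rate ≈ 754.0 / 8147 = 0.093 mm/yr.
Length of B = 0.093 × 12625 = 1174.1 mm.

1174.1 mm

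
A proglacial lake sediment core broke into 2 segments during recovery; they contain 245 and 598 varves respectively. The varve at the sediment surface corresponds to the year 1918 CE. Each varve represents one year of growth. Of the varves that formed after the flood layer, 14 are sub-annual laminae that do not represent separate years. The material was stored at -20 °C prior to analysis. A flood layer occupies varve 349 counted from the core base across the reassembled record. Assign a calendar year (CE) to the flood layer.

Total varves = 245 + 598 = 843.
Between varve 349 and the sediment surface there are 843 − 349 = 494 varves.
Excluding 14 false varves: 494 − 14 = 480.
Counting back 480 years from 1918 CE places the flood layer in 1918 − 480 = 1438 CE.

1438 CE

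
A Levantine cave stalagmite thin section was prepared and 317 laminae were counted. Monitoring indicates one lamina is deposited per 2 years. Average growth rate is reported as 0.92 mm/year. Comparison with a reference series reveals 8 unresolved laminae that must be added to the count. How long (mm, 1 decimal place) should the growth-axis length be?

598.0 mm

True lamina count = 317 + 8 = 325.
At 2 years per lamina, 325 × 2 = 650 years.
Length ≈ 0.92 × 650 = 598.0 mm.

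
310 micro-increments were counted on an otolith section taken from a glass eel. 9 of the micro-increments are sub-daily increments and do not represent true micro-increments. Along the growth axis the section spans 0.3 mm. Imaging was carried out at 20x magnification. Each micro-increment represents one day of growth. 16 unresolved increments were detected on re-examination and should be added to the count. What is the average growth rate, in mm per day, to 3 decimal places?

0.001 mm per day

After corrections the count is 310 − 9 + 16 = 317 micro-increments.
Mean rate = 0.3 mm / 317 days ≈ 0.001 mm per day.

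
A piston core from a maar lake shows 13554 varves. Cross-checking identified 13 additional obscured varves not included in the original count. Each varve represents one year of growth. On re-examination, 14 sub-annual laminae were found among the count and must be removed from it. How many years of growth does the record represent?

Adjusted count: 13554 − 14 + 13 = 13553 varves.
With a one-to-one varve periodicity this is 13553 years.

13553 years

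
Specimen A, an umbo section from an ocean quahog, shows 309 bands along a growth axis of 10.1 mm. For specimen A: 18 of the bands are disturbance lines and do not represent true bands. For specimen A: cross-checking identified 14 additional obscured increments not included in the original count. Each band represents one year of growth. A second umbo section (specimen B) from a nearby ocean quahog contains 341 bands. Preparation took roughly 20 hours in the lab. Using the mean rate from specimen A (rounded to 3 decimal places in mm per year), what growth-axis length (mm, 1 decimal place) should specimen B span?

11.3 mm

Specimen A: after corrections the count is 309 − 18 + 14 = 305 bands.
A: 10.1 mm over 305 years gives 10.1 / 305 ≈ 0.033 mm/yr.
For B, 0.033 mm/year × 341 years = 11.3 mm.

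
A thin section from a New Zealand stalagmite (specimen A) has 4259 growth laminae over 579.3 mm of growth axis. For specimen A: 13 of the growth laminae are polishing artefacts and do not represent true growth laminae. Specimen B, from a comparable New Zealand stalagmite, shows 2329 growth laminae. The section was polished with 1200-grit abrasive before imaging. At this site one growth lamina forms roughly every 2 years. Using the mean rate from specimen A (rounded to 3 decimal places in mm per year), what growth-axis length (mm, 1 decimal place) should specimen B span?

316.7 mm

Specimen A: adjusted count: 4259 − 13 = 4246 growth laminae.
Specimen A: 4246 growth laminae at 2 years each span 4246 × 2 = 8492 years.
A: Extension rate ≈ 579.3 / 8492 = 0.068 mm/year.
Specimen B: 2329 growth laminae at 2 years each span 2329 × 2 = 4658 years. For B, 0.068 mm/year × 4658 years = 316.7 mm.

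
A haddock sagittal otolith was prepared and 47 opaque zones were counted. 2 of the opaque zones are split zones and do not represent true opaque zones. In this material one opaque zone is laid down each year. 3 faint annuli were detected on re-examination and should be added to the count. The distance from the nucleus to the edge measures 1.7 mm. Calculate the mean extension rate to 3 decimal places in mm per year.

0.035 mm per year

Adjusted count: 47 − 2 + 3 = 48 opaque zones.
Extension rate ≈ 1.7 / 48 = 0.035 mm per year.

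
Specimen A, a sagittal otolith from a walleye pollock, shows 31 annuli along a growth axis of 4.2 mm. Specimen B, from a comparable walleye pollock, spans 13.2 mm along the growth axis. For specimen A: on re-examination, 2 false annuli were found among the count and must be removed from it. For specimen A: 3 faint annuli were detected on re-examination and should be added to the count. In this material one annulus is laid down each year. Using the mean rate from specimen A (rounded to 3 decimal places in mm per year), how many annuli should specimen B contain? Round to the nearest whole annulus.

101 annuli

Specimen A: after corrections the count is 31 − 2 + 3 = 32 annuli.
A: Extension rate ≈ 4.2 / 32 = 0.131 mm/year.
B spans 13.2 / 0.131 = 100.76 years ≈ 101 annuli.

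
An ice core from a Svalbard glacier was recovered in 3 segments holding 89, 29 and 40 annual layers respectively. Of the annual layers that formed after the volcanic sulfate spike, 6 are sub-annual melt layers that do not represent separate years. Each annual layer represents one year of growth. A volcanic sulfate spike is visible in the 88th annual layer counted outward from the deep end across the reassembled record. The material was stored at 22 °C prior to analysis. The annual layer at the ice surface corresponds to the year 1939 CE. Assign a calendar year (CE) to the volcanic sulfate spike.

Total annual layers = 89 + 29 + 40 = 158.
The volcanic sulfate spike sits at annual layer 88 from the deep end, so 158 − 88 = 70 annual layers formed after it.
Excluding 6 false annual layers: 70 − 6 = 64.
The annual layer at the ice surface is 1939 CE, so the volcanic sulfate spike dates to 1939 − 64 = 1875 CE.

1875 CE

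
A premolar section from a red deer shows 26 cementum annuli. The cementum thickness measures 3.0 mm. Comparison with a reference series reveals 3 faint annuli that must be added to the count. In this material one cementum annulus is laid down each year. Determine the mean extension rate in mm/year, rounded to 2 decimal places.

After corrections the count is 26 + 3 = 29 cementum annuli.
3.0 mm over 29 years gives 3.0 / 29 ≈ 0.10 mm/year.

0.10 mm/year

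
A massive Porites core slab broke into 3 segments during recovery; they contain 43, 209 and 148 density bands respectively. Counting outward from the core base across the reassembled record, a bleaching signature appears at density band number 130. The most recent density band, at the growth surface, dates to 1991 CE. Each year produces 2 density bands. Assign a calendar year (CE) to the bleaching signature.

1856 CE

Total density bands = 43 + 209 + 148 = 400.
Between density band 130 and the growth surface there are 400 − 130 = 270 density bands.
270 density bands at 2 per year is 270 / 2 = 135 years.
The density band at the growth surface is 1991 CE, so the bleaching signature dates to 1991 − 135 = 1856 CE.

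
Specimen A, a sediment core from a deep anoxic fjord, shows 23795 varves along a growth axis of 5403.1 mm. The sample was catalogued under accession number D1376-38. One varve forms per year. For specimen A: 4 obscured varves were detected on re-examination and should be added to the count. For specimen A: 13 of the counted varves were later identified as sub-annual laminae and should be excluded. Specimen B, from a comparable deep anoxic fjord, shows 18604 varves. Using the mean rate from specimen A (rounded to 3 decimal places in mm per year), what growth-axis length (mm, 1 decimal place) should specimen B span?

Specimen A: correcting the raw count gives 23795 − 13 + 4 = 23786 true varves.
A: Mean rate = 5403.1 mm / 23786 years ≈ 0.227 mm per year.
For B, 0.227 mm/year × 18604 years = 4223.1 mm.

4223.1 mm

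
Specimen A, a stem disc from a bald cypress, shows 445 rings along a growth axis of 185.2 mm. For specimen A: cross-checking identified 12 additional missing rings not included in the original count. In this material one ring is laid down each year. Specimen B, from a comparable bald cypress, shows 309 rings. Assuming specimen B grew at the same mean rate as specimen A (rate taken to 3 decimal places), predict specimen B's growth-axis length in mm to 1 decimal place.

125.1 mm

Specimen A: after corrections the count is 445 + 12 = 457 rings.
A: 185.2 mm over 457 years gives 185.2 / 457 ≈ 0.405 mm/year.
Length of B = 0.405 × 309 = 125.1 mm.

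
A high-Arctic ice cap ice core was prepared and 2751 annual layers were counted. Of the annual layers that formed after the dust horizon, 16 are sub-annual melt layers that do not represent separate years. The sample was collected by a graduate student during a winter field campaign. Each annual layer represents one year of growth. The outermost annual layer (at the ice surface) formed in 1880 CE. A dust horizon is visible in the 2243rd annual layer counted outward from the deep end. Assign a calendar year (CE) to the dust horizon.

1388 CE

2751 − 2243 = 508 annual layers lie beyond the dust horizon toward the ice surface.
508 − 16 false = 492 true annual layers after the dust horizon.
The annual layer at the ice surface is 1880 CE, so the dust horizon dates to 1880 − 492 = 1388 CE.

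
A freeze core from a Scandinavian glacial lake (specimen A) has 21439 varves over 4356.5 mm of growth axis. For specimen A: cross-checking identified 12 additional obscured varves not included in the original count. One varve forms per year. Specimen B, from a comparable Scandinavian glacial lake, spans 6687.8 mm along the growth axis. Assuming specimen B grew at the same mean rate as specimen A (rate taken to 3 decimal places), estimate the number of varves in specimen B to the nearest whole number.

32945 varves

Specimen A: after corrections the count is 21439 + 12 = 21451 varves.
A: Mean rate = 4356.5 mm / 21451 years ≈ 0.203 mm per year.
For B, 6687.8 / 0.203 = 32944.83 years ≈ 32945 varves.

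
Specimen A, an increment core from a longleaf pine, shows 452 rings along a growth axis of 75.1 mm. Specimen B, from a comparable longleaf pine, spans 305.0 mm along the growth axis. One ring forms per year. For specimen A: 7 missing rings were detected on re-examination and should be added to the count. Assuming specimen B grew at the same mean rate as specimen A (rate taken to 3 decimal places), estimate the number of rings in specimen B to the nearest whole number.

Specimen A: correcting the raw count gives 452 + 7 = 459 true rings.
A: Mean rate = 75.1 mm / 459 years ≈ 0.164 mm per year.
For B, 305.0 / 0.164 = 1859.76 years ≈ 1860 rings.

1860 rings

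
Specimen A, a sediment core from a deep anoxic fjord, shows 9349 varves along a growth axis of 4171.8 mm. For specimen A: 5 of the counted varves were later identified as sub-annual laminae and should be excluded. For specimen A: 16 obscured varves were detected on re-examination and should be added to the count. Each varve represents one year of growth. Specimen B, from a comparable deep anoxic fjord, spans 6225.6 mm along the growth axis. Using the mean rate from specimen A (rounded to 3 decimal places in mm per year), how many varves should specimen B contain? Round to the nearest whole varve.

13959 varves

Specimen A: adjusted count: 9349 − 5 + 16 = 9360 varves.
A: 4171.8 mm over 9360 years gives 4171.8 / 9360 ≈ 0.446 mm/yr.
B spans 6225.6 / 0.446 = 13958.74 years ≈ 13959 varves.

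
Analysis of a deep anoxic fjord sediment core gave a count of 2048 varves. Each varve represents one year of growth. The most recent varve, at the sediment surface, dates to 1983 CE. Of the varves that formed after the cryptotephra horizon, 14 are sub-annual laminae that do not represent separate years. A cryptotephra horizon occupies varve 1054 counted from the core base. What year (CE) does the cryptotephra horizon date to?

The cryptotephra horizon sits at varve 1054 from the core base, so 2048 − 1054 = 994 varves formed after it.
Excluding 14 false varves: 994 − 14 = 980.
The varve at the sediment surface is 1983 CE, so the cryptotephra horizon dates to 1983 − 980 = 1003 CE.

1003 CE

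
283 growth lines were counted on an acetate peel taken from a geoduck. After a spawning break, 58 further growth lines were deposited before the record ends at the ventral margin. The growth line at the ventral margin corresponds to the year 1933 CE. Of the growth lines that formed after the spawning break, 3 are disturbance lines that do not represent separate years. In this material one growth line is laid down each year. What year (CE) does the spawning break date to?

58 growth lines formed after the spawning break.
58 − 3 false = 55 true growth lines after the spawning break.
1933 − 55 = 1878 CE.

1878 CE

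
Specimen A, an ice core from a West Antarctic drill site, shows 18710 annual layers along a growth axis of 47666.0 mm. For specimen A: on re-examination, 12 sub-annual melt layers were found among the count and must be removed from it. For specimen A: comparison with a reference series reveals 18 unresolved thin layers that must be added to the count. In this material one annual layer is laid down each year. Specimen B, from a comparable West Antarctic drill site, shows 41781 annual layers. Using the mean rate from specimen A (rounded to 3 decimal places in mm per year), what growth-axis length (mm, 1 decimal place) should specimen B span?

106416.2 mm

Specimen A: adjusted count: 18710 − 12 + 18 = 18716 annual layers.
A: Mean rate = 47666.0 mm / 18716 years ≈ 2.547 mm/year.
Length of B = 2.547 × 41781 = 106416.2 mm.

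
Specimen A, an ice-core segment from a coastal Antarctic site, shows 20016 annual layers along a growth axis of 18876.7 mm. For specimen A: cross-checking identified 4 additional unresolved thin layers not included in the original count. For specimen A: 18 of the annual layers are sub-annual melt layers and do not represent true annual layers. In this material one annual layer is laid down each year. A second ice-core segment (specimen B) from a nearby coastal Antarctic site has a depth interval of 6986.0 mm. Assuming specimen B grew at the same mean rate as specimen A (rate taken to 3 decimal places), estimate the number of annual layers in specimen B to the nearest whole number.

Specimen A: after corrections the count is 20016 − 18 + 4 = 20002 annual layers.
A: Mean rate = 18876.7 mm / 20002 years ≈ 0.944 mm/year.
For B, 6986.0 / 0.944 = 7400.42 years ≈ 7400 annual layers.

7400 annual layers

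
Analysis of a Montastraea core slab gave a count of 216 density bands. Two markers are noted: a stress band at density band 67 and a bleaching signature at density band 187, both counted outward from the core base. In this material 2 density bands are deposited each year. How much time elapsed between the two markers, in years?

60 yr

Separation: 187 − 67 = 120 density bands.
Dividing by 2 density bands per year: 120 / 2 = 60 years.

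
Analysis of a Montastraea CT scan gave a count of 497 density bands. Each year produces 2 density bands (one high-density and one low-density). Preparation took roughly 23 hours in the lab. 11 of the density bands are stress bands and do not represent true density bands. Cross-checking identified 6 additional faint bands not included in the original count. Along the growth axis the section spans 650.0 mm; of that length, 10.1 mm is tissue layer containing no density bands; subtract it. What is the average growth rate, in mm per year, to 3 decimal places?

Correcting the raw count gives 497 − 11 + 6 = 492 true density bands.
492 density bands at 2 per year is 492 / 2 = 246 years.
Removing the 10.1 mm offcut leaves 650.0 − 10.1 = 639.9 mm.
Extension rate ≈ 639.9 / 246 = 2.601 mm per year.

2.601 mm per year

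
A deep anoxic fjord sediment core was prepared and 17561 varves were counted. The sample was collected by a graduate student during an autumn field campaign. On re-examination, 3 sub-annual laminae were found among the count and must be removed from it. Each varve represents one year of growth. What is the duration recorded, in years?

17558 years

Adjusted count: 17561 − 3 = 17558 varves.
One varve per year makes the duration 17558 years.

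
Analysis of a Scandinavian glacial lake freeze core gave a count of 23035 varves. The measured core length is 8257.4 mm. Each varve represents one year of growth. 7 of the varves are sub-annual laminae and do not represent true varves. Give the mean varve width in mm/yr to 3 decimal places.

True varve count = 23035 − 7 = 23028.
8257.4 mm over 23028 years gives 8257.4 / 23028 ≈ 0.359 mm/yr.

0.359 mm/yr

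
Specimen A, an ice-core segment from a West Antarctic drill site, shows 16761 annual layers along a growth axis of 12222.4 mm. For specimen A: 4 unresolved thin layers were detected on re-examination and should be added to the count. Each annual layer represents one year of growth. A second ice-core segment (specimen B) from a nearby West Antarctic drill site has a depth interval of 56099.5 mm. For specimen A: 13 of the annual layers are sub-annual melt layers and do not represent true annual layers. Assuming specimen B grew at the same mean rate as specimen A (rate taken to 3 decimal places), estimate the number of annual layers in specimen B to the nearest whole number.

Specimen A: true annual layer count = 16761 − 13 + 4 = 16752.
A: Extension rate ≈ 12222.4 / 16752 = 0.730 mm/year.
For B, 56099.5 / 0.730 = 76848.63 years ≈ 76849 annual layers.

76849 annual layers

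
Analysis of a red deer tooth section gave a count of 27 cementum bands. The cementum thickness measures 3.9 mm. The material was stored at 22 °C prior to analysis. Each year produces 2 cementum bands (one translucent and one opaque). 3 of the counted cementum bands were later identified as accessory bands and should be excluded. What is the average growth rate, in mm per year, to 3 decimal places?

0.325 mm per year

True cementum band count = 27 − 3 = 24.
Dividing by 2 cementum bands per year: 24 / 2 = 12 years.
Extension rate ≈ 3.9 / 12 = 0.325 mm per year.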